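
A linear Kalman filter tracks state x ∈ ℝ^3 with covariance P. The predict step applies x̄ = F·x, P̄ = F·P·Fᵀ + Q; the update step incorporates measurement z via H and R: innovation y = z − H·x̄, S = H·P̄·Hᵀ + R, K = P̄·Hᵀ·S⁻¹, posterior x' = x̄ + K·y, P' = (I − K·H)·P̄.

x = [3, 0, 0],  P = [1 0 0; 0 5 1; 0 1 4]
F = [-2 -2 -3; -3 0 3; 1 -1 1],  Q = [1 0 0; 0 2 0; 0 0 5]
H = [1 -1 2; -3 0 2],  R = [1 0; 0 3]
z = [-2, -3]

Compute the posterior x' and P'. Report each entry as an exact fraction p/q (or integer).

x' = [-13291/7337, -59560/7337, -29760/7337]
P' = [11064/7337 37777/7337 14046/7337; 37777/7337 14041/667 57423/7337; 14046/7337 57423/7337 2064/667]

x̄ = F·x = [-6, -9, 3]
P̄ = F·P·Fᵀ + Q = [73 -36 -3; -36 47 6; -3 6 13]
y = z − H·x̄ = [-11, -27]
S = H·P̄·Hᵀ + R = [209 -275; -275 748]
K = P̄·Hᵀ·S⁻¹ = [1379/7337 -1700/7337; -1828/7337 505/7337; 2031/7337 1090/7337]
x' = x̄ + K·y = [-13291/7337, -59560/7337, -29760/7337]
P' = (I − K·H)·P̄ = [11064/7337 37777/7337 14046/7337; 37777/7337 14041/667 57423/7337; 14046/7337 57423/7337 2064/667]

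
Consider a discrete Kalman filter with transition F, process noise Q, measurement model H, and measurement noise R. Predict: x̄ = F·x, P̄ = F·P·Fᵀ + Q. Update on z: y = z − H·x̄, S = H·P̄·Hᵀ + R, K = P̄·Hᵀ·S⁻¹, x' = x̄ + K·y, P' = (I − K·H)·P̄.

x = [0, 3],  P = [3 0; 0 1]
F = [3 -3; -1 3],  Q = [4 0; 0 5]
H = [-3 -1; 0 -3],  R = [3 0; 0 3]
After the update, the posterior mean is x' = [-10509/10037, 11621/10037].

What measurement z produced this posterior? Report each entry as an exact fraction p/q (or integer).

x̄ = F·x = [-9, 9]
P̄ = F·P·Fᵀ + Q = [40 -18; -18 17]
S = H·P̄·Hᵀ + R = [272 -111; -111 156]
K = P̄·Hᵀ·S⁻¹ = [-3306/10037 1122/10037; 37/10037 -3255/10037]
x' − x̄ = [79824/10037, -78712/10037] = K·y
y = (KᵀK)⁻¹·Kᵀ·(x' − x̄) = [-16, 24]
z = y + H·x̄ = [-16, 24] + [18, -27] = [2, -3]

z = [2, -3]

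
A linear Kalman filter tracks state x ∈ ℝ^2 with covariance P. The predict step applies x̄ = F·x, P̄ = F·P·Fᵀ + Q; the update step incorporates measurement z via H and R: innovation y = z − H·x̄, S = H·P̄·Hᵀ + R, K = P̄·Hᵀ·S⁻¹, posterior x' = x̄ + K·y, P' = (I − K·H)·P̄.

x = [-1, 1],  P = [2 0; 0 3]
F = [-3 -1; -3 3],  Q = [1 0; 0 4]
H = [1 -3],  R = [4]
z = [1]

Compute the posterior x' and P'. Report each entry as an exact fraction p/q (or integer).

x̄ = F·x = [2, 6]
P̄ = F·P·Fᵀ + Q = [22 9; 9 49]
y = z − H·x̄ = [17]
S = H·P̄·Hᵀ + R = [413]
K = P̄·Hᵀ·S⁻¹ = [-5/413; -138/413]
x' = x̄ + K·y = [741/413, 132/413]
P' = (I − K·H)·P̄ = [9061/413 3027/413; 3027/413 1193/413]

x' = [741/413, 132/413]
P' = [9061/413 3027/413; 3027/413 1193/413]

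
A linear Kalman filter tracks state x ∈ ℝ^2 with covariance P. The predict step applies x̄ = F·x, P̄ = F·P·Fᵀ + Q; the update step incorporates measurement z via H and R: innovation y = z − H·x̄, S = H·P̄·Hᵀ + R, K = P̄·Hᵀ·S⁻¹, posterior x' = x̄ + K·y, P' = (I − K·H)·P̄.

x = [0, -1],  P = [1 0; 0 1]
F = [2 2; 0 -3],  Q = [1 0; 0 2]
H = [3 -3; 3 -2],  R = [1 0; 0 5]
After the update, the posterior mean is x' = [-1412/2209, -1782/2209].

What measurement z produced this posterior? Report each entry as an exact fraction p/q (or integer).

z = [1, -3]

x̄ = F·x = [-2, 3]
P̄ = F·P·Fᵀ + Q = [9 -6; -6 11]
S = H·P̄·Hᵀ + R = [289 237; 237 202]
K = P̄·Hᵀ·S⁻¹ = [-153/2209 606/2209; -822/2209 527/2209]
x' − x̄ = [3006/2209, -8409/2209] = K·y
y = (KᵀK)⁻¹·Kᵀ·(x' − x̄) = [16, 9]
z = y + H·x̄ = [16, 9] + [-15, -12] = [1, -3]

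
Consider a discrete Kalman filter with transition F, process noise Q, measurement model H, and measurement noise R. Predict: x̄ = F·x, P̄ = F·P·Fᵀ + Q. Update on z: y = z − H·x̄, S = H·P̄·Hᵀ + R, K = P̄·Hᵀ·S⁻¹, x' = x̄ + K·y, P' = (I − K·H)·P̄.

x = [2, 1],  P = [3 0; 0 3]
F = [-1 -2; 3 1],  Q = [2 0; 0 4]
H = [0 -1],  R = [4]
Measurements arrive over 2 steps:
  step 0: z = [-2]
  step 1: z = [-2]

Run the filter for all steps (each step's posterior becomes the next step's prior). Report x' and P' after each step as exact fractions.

step 0: x̄ = F·x = [-4, 7]
step 0: P̄ = F·P·Fᵀ + Q = [17 -15; -15 34]
step 0: y = z − H·x̄ = [5]
step 0: S = H·P̄·Hᵀ + R = [38]
step 0: K = P̄·Hᵀ·S⁻¹ = [15/38; -17/19]
step 0: x' = x̄ + K·y = [-77/38, 48/19]
step 0: P' = (I − K·H)·P̄ = [421/38 -30/19; -30/19 68/19]
step 1: x̄ = F·x = [-115/38, -135/38]
step 1: P̄ = F·P·Fᵀ + Q = [801/38 -1115/38; -1115/38 3717/38]
step 1: y = z − H·x̄ = [-211/38]
step 1: S = H·P̄·Hᵀ + R = [3869/38]
step 1: K = P̄·Hᵀ·S⁻¹ = [1115/3869; -3717/3869]
step 1: x' = x̄ + K·y = [-17900/3869, 6894/3869]
step 1: P' = (I − K·H)·P̄ = [48838/3869 -4460/3869; -4460/3869 14868/3869]

step 0: x' = [-77/38, 48/19], P' = [421/38 -30/19; -30/19 68/19]
step 1: x' = [-17900/3869, 6894/3869], P' = [48838/3869 -4460/3869; -4460/3869 14868/3869]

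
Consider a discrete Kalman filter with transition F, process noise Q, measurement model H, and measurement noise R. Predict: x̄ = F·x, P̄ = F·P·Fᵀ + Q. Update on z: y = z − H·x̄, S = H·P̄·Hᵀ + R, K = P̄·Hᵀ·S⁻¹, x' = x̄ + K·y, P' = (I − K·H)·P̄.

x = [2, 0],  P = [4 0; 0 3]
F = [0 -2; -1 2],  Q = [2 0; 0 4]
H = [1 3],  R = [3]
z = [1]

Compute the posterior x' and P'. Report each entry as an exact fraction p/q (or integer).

x̄ = F·x = [0, -2]
P̄ = F·P·Fᵀ + Q = [14 -12; -12 20]
y = z − H·x̄ = [7]
S = H·P̄·Hᵀ + R = [125]
K = P̄·Hᵀ·S⁻¹ = [-22/125; 48/125]
x' = x̄ + K·y = [-154/125, 86/125]
P' = (I − K·H)·P̄ = [1266/125 -444/125; -444/125 196/125]

x' = [-154/125, 86/125]
P' = [1266/125 -444/125; -444/125 196/125]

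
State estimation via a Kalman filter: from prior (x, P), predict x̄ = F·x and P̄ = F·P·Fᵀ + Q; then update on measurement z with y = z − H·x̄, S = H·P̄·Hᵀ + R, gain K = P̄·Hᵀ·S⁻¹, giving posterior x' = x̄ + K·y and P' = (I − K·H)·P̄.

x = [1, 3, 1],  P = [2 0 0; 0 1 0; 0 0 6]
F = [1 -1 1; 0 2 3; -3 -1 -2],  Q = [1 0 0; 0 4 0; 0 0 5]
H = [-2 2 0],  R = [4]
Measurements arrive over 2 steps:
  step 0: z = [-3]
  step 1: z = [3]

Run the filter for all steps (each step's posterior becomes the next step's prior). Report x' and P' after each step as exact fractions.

step 0: x' = [-110/41, -160/41, -173/82], P' = [374/41 380/41 -571/41; 380/41 426/41 -592/41; -571/41 -592/41 1527/41]
step 1: x' = [3708/577, 17891/2308, 3718/577], P' = [33668/1731 11509/577 17159/1731; 11509/577 24731/1154 5339/577; 17159/1731 5339/577 70007/1731]

step 0: x̄ = F·x = [-1, 9, -8]
step 0: P̄ = F·P·Fᵀ + Q = [10 16 -17; 16 62 -38; -17 -38 48]
step 0: y = z − H·x̄ = [-23]
step 0: S = H·P̄·Hᵀ + R = [164]
step 0: K = P̄·Hᵀ·S⁻¹ = [3/41; 23/41; -21/82]
step 0: x' = x̄ + K·y = [-110/41, -160/41, -173/82]
step 0: P' = (I − K·H)·P̄ = [374/41 380/41 -571/41; 380/41 426/41 -592/41; -571/41 -592/41 1527/41]
step 1: x̄ = F·x = [-73/82, -1159/82, 663/41]
step 1: P̄ = F·P·Fᵀ + Q = [1650/41 3368/41 -727/41; 3368/41 8507/41 -3011/41; -727/41 -3011/41 3165/41]
step 1: y = z − H·x̄ = [1209/41]
step 1: S = H·P̄·Hᵀ + R = [13848/41]
step 1: K = P̄·Hᵀ·S⁻¹ = [859/3462; 1713/2308; -571/1731]
step 1: x' = x̄ + K·y = [3708/577, 17891/2308, 3718/577]
step 1: P' = (I − K·H)·P̄ = [33668/1731 11509/577 17159/1731; 11509/577 24731/1154 5339/577; 17159/1731 5339/577 70007/1731]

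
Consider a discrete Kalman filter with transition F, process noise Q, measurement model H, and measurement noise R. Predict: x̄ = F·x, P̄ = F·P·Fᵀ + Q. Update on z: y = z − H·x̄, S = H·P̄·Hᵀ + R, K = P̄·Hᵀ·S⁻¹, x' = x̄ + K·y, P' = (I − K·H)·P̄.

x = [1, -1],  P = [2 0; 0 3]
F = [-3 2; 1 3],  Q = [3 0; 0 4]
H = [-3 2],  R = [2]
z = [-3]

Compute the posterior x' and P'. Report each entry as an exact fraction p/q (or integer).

x' = [-55/41, -142/41]
P' = [3846/287 5694/287; 5694/287 8571/287]

x̄ = F·x = [-5, -2]
P̄ = F·P·Fᵀ + Q = [33 12; 12 33]
y = z − H·x̄ = [-14]
S = H·P̄·Hᵀ + R = [287]
K = P̄·Hᵀ·S⁻¹ = [-75/287; 30/287]
x' = x̄ + K·y = [-55/41, -142/41]
P' = (I − K·H)·P̄ = [3846/287 5694/287; 5694/287 8571/287]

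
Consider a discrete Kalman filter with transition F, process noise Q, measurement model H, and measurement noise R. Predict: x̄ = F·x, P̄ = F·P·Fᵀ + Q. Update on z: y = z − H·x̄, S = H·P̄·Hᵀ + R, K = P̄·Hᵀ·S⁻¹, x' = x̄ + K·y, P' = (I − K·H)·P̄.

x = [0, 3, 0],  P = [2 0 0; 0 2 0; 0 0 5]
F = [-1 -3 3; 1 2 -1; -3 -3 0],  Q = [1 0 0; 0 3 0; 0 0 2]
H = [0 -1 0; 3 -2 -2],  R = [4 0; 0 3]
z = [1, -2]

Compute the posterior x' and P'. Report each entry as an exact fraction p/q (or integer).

x̄ = F·x = [-9, 6, -9]
P̄ = F·P·Fᵀ + Q = [66 -29 24; -29 18 -18; 24 -18 38]
y = z − H·x̄ = [7, 19]
S = H·P̄·Hᵀ + R = [22 87; 87 737]
K = P̄·Hᵀ·S⁻¹ = [3277/8645 2053/8645; -5697/8645 -348/8645; 10482/8645 -862/8645]
x' = x̄ + K·y = [-15859/8645, 5379/8645, -20809/8645]
P' = (I − K·H)·P̄ = [48513/8645 -13108/8645 82798/8645; -13108/8645 22788/8645 -41928/8645; 82798/8645 -41928/8645 167418/8645]

x' = [-15859/8645, 5379/8645, -20809/8645]
P' = [48513/8645 -13108/8645 82798/8645; -13108/8645 22788/8645 -41928/8645; 82798/8645 -41928/8645 167418/8645]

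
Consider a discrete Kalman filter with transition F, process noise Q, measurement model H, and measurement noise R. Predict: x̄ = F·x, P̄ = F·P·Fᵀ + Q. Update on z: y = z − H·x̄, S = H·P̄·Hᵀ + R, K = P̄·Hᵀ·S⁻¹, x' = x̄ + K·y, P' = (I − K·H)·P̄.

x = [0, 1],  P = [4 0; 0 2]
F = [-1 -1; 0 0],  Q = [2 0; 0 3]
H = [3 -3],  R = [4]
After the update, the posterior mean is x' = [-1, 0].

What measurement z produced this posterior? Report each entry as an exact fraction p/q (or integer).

x̄ = F·x = [-1, 0]
P̄ = F·P·Fᵀ + Q = [8 0; 0 3]
S = H·P̄·Hᵀ + R = [103]
K = P̄·Hᵀ·S⁻¹ = [24/103; -9/103]
x' − x̄ = [0, 0] = K·y
y = (KᵀK)⁻¹·Kᵀ·(x' − x̄) = [0]
z = y + H·x̄ = [0] + [-3] = [-3]

z = [-3]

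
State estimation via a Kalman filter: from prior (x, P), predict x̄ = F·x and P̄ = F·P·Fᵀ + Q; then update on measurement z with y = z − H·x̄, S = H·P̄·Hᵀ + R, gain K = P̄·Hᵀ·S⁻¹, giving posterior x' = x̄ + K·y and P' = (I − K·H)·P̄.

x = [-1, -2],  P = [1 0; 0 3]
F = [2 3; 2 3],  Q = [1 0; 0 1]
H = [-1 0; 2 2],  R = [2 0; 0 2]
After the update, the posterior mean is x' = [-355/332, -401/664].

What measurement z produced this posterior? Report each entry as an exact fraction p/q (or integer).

x̄ = F·x = [-8, -8]
P̄ = F·P·Fᵀ + Q = [32 31; 31 32]
S = H·P̄·Hᵀ + R = [34 -126; -126 506]
K = P̄·Hᵀ·S⁻¹ = [-79/332 63/332; 95/664 189/664]
x' − x̄ = [2301/332, 4911/664] = K·y
y = (KᵀK)⁻¹·Kᵀ·(x' − x̄) = [-6, 29]
z = y + H·x̄ = [-6, 29] + [8, -32] = [2, -3]

z = [2, -3]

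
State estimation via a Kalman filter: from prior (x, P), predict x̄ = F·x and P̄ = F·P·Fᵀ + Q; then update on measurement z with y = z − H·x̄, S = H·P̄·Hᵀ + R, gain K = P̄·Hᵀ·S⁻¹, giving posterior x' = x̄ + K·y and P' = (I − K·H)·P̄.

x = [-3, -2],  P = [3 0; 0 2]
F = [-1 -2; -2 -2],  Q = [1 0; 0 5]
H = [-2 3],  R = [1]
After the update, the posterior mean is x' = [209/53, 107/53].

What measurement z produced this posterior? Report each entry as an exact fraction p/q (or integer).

z = [-2]

x̄ = F·x = [7, 10]
P̄ = F·P·Fᵀ + Q = [12 14; 14 25]
S = H·P̄·Hᵀ + R = [106]
K = P̄·Hᵀ·S⁻¹ = [9/53; 47/106]
x' − x̄ = [-162/53, -423/53] = K·y
y = (KᵀK)⁻¹·Kᵀ·(x' − x̄) = [-18]
z = y + H·x̄ = [-18] + [16] = [-2]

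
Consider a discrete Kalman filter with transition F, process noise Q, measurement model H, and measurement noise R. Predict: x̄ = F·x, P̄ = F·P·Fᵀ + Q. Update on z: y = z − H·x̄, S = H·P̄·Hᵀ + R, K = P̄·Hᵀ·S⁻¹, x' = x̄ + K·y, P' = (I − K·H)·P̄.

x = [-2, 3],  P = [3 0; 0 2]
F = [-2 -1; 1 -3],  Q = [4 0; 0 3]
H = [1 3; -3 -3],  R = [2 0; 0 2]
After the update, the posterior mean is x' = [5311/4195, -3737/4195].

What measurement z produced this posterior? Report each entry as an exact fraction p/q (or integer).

z = [-1, -1]

x̄ = F·x = [1, -11]
P̄ = F·P·Fᵀ + Q = [18 0; 0 24]
S = H·P̄·Hᵀ + R = [236 -270; -270 380]
K = P̄·Hᵀ·S⁻¹ = [-387/839 -1971/4195; 396/839 612/4195]
x' − x̄ = [1116/4195, 42408/4195] = K·y
y = (KᵀK)⁻¹·Kᵀ·(x' − x̄) = [31, -31]
z = y + H·x̄ = [31, -31] + [-32, 30] = [-1, -1]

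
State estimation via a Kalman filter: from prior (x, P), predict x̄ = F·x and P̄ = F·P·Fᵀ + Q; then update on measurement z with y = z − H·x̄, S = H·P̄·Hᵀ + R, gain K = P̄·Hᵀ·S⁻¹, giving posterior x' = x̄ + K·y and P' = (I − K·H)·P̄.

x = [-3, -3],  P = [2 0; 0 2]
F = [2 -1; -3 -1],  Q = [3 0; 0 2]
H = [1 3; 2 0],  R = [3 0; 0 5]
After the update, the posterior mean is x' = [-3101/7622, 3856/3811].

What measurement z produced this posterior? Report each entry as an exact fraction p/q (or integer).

z = [2, -1]

x̄ = F·x = [-3, 12]
P̄ = F·P·Fᵀ + Q = [13 -10; -10 22]
S = H·P̄·Hᵀ + R = [154 -34; -34 57]
K = P̄·Hᵀ·S⁻¹ = [-85/7622 1713/3811; 1256/3811 -588/3811]
x' − x̄ = [19765/7622, -41876/3811] = K·y
y = (KᵀK)⁻¹·Kᵀ·(x' − x̄) = [-31, 5]
z = y + H·x̄ = [-31, 5] + [33, -6] = [2, -1]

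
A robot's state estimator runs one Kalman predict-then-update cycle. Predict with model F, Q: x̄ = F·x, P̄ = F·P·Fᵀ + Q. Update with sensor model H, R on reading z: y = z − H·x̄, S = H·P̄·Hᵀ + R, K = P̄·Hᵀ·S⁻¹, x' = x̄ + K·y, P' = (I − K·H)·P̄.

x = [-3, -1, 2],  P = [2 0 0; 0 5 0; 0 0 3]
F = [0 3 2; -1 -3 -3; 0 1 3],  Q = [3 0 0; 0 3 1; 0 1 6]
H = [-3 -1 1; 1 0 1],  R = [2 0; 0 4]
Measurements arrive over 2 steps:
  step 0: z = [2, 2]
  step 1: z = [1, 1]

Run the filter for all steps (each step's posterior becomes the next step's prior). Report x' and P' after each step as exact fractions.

step 0: x̄ = F·x = [1, 0, 5]
step 0: P̄ = F·P·Fᵀ + Q = [60 -63 33; -63 77 -41; 33 -41 38]
step 0: y = z − H·x̄ = [0, -4]
step 0: S = H·P̄·Hᵀ + R = [163 -104; -104 168]
step 0: K = P̄·Hᵀ·S⁻¹ = [-555/2071 6423/16568; 139/2071 -1196/2071; 503/2071 9493/16568]
step 0: x' = x̄ + K·y = [-2281/4142, 4784/2071, 11217/4142]
step 0: P' = (I − K·H)·P̄ = [23781/16568 -7569/2071 1911/16568; -7569/2071 25214/2071 2785/2071; 1911/16568 2785/2071 36061/16568]
step 1: x̄ = F·x = [25569/2071, -30037/2071, 43219/4142]
step 1: P̄ = F·P·Fᵀ + Q = [569179/4142 -547035/4142 533291/8284; -547035/4142 565659/4142 -562829/8284; 533291/8284 -562829/8284 759349/16568]
step 1: y = z − H·x̄ = [54263/4142, -90215/4142]
step 1: S = H·P̄·Hᵀ + R = [6268549/16568 -4890165/16568; -4890165/16568 5235501/16568]
step 1: K = P̄·Hᵀ·S⁻¹ = [-47679614/179166281 29947612/76785549; 8522289/179166281 -45189737/76785549; 41159394/179166281 43255909/76785549]
step 1: x' = x̄ + K·y = [196241534/537498843, -570938128/537498843, 631128989/537498843]
step 1: P' = (I − K·H)·P̄ = [690540923/537498843 -1637552872/537498843 147992213/537498843; -1637552872/537498843 5233765118/537498843 372240236/537498843; 147992213/537498843 372240236/537498843 1063173239/537498843]

step 0: x' = [-2281/4142, 4784/2071, 11217/4142], P' = [23781/16568 -7569/2071 1911/16568; -7569/2071 25214/2071 2785/2071; 1911/16568 2785/2071 36061/16568]
step 1: x' = [196241534/537498843, -570938128/537498843, 631128989/537498843], P' = [690540923/537498843 -1637552872/537498843 147992213/537498843; -1637552872/537498843 5233765118/537498843 372240236/537498843; 147992213/537498843 372240236/537498843 1063173239/537498843]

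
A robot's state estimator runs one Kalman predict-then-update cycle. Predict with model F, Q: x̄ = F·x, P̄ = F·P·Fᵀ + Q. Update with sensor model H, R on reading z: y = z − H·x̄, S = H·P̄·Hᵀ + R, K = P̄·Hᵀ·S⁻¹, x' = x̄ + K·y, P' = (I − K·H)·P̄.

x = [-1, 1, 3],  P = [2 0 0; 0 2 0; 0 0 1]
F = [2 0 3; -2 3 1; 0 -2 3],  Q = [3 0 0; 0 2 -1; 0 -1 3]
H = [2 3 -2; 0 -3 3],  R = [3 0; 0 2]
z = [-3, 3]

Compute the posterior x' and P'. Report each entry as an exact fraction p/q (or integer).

x̄ = F·x = [7, 8, 7]
P̄ = F·P·Fᵀ + Q = [20 -5 9; -5 29 -10; 9 -10 20]
y = z − H·x̄ = [-27, 6]
S = H·P̄·Hᵀ + R = [412 -447; -447 623]
K = P̄·Hᵀ·S⁻¹ = [23135/56867 20433/56867; 428/2993 -255/2993; 7834/56867 13836/56867]
x' = x̄ + K·y = [-103978/56867, 10858/2993, 269567/56867]
P' = (I − K·H)·P̄ = [117209/56867 -7251/2993 -124147/56867; -7251/2993 15446/2993 15276/2993; -124147/56867 15276/2993 299468/56867]

x' = [-103978/56867, 10858/2993, 269567/56867]
P' = [117209/56867 -7251/2993 -124147/56867; -7251/2993 15446/2993 15276/2993; -124147/56867 15276/2993 299468/56867]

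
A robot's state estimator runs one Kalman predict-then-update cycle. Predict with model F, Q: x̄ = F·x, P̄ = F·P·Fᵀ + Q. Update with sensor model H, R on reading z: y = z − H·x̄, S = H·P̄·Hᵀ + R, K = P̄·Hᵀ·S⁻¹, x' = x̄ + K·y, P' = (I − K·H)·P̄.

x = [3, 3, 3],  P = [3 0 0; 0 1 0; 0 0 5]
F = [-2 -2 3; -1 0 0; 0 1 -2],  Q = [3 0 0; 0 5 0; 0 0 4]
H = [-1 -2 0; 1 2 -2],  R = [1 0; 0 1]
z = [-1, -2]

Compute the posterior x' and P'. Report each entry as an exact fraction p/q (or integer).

x' = [-4841/2791, 3265/2791, 3349/2791]
P' = [63968/8373 -10534/2791 -1096/8373; -10534/2791 5872/2791 836/2791; -1096/8373 836/2791 3977/8373]

x̄ = F·x = [-3, -3, -3]
P̄ = F·P·Fᵀ + Q = [64 6 -32; 6 8 0; -32 0 25]
y = z − H·x̄ = [-10, 1]
S = H·P̄·Hᵀ + R = [121 -184; -184 349]
K = P̄·Hᵀ·S⁻¹ = [-764/8373 2956/8373; -1210/2791 -462/2791; -3920/8373 -4034/8373]
x' = x̄ + K·y = [-4841/2791, 3265/2791, 3349/2791]
P' = (I − K·H)·P̄ = [63968/8373 -10534/2791 -1096/8373; -10534/2791 5872/2791 836/2791; -1096/8373 836/2791 3977/8373]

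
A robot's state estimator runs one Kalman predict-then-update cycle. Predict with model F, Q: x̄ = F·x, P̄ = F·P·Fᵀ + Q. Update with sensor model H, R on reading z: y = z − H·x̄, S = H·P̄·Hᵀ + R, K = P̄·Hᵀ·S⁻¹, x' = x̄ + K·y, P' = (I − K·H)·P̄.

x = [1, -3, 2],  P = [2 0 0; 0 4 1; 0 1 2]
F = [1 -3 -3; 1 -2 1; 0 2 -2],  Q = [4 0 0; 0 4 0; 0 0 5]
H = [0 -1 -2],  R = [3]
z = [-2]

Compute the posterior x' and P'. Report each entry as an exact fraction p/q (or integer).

x' = [191/51, 355/51, -146/51]
P' = [3977/51 1165/51 -584/51; 1165/51 956/51 -490/51; -584/51 -490/51 287/51]

x̄ = F·x = [4, 9, -10]
P̄ = F·P·Fᵀ + Q = [78 23 -12; 23 20 -14; -12 -14 21]
y = z − H·x̄ = [-13]
S = H·P̄·Hᵀ + R = [51]
K = P̄·Hᵀ·S⁻¹ = [1/51; 8/51; -28/51]
x' = x̄ + K·y = [191/51, 355/51, -146/51]
P' = (I − K·H)·P̄ = [3977/51 1165/51 -584/51; 1165/51 956/51 -490/51; -584/51 -490/51 287/51]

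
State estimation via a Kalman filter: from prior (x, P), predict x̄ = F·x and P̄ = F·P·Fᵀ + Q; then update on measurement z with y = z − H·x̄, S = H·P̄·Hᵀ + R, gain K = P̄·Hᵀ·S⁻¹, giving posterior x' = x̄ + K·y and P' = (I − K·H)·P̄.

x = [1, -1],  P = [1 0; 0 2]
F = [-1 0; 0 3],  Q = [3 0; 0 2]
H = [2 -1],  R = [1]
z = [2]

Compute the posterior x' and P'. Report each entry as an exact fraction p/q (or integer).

x̄ = F·x = [-1, -3]
P̄ = F·P·Fᵀ + Q = [4 0; 0 20]
y = z − H·x̄ = [1]
S = H·P̄·Hᵀ + R = [37]
K = P̄·Hᵀ·S⁻¹ = [8/37; -20/37]
x' = x̄ + K·y = [-29/37, -131/37]
P' = (I − K·H)·P̄ = [84/37 160/37; 160/37 340/37]

x' = [-29/37, -131/37]
P' = [84/37 160/37; 160/37 340/37]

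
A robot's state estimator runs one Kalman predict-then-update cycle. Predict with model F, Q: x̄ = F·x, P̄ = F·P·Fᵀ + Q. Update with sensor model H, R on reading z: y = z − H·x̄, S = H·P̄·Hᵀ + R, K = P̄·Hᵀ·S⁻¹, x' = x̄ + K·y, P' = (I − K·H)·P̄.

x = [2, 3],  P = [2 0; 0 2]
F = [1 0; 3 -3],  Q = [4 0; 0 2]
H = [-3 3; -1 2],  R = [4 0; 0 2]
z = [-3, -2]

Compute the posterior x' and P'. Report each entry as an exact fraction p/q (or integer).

x' = [149/178, -69/178]
P' = [411/178 315/178; 315/178 283/178]

x̄ = F·x = [2, -3]
P̄ = F·P·Fᵀ + Q = [6 6; 6 38]
y = z − H·x̄ = [12, 6]
S = H·P̄·Hᵀ + R = [292 192; 192 136]
K = P̄·Hᵀ·S⁻¹ = [-36/89 219/356; -12/89 251/356]
x' = x̄ + K·y = [149/178, -69/178]
P' = (I − K·H)·P̄ = [411/178 315/178; 315/178 283/178]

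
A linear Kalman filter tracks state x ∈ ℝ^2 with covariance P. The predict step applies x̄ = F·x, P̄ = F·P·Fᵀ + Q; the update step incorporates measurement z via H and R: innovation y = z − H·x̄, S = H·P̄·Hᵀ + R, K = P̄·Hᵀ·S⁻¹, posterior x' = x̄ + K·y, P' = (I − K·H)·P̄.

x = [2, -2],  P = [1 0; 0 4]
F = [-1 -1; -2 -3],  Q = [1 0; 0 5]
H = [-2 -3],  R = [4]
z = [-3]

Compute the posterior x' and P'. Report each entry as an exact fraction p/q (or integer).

x' = [-162/601, 713/601]
P' = [690/601 -388/601; -388/601 476/601]

x̄ = F·x = [0, 2]
P̄ = F·P·Fᵀ + Q = [6 14; 14 45]
y = z − H·x̄ = [3]
S = H·P̄·Hᵀ + R = [601]
K = P̄·Hᵀ·S⁻¹ = [-54/601; -163/601]
x' = x̄ + K·y = [-162/601, 713/601]
P' = (I − K·H)·P̄ = [690/601 -388/601; -388/601 476/601]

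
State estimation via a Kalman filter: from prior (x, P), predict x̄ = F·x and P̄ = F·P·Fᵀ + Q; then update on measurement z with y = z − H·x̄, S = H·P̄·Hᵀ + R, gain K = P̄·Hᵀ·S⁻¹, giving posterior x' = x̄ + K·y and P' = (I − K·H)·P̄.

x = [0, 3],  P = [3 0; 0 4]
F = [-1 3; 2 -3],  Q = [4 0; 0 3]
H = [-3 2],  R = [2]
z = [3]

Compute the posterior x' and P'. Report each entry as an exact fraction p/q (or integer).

x' = [-351/1097, 1071/1097]
P' = [1802/1097 2490/1097; 2490/1097 3963/1097]

x̄ = F·x = [9, -9]
P̄ = F·P·Fᵀ + Q = [43 -42; -42 51]
y = z − H·x̄ = [48]
S = H·P̄·Hᵀ + R = [1097]
K = P̄·Hᵀ·S⁻¹ = [-213/1097; 228/1097]
x' = x̄ + K·y = [-351/1097, 1071/1097]
P' = (I − K·H)·P̄ = [1802/1097 2490/1097; 2490/1097 3963/1097]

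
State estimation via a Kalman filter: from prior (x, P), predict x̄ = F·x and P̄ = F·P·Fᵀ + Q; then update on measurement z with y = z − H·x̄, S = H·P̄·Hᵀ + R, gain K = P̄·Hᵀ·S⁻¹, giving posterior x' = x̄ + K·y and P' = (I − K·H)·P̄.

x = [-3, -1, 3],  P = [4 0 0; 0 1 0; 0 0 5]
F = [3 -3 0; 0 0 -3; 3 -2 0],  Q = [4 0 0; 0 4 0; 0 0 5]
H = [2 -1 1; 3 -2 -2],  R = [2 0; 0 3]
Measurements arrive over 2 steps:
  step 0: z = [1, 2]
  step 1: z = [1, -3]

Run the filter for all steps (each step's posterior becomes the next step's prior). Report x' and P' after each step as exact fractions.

step 0: x' = [-3553/3888, -16817/6480, 407/6480], P' = [18865/3888 10633/1296 -1015/1296; 10633/1296 31409/2160 -3479/2160; -1015/1296 -3479/2160 1649/2160]
step 1: x' = [4673303/6537380, 35508491/24515175, 27248533/24515175], P' = [724729/326869 23186111/6537380 -2299697/6537380; 23186111/6537380 206066851/32686900 -27152137/32686900; -2299697/6537380 -27152137/32686900 21958819/32686900]

step 0: x̄ = F·x = [-6, -9, -7]
step 0: P̄ = F·P·Fᵀ + Q = [49 0 42; 0 49 0; 42 0 45]
step 0: y = z − H·x̄ = [11, -12]
step 0: S = H·P̄·Hᵀ + R = [460 260; 260 316]
step 0: K = P̄·Hᵀ·S⁻¹ = [1393/3888 -371/3888; 833/6480 -539/1296; 2617/6480 -283/1296]
step 0: x' = x̄ + K·y = [-3553/3888, -16817/6480, 407/6480]
step 0: P' = (I − K·H)·P̄ = [18865/3888 10633/1296 -1015/1296; 10633/1296 31409/2160 -3479/2160; -1015/1296 -3479/2160 1649/2160]
step 1: x̄ = F·x = [16343/3240, -407/2160, 15869/6480]
step 1: P̄ = F·P·Fᵀ + Q = [4166/135 -2681/360 8477/1080; -2681/360 2609/240 -1883/720; 8477/1080 -1883/720 18101/2160]
step 1: y = z − H·x̄ = [-37991/3240, -44101/3240]
step 1: S = H·P̄·Hᵀ + R = [28499/135 63293/270; 63293/270 44819/135]
step 1: K = P̄·Hᵀ·S⁻¹ = [437919/1634345 142576/1634345; -678939/32686900 -3345921/32686900; 13056993/32686900 -8036273/32686900]
step 1: x' = x̄ + K·y = [4673303/6537380, 35508491/24515175, 27248533/24515175]
step 1: P' = (I − K·H)·P̄ = [724729/326869 23186111/6537380 -2299697/6537380; 23186111/6537380 206066851/32686900 -27152137/32686900; -2299697/6537380 -27152137/32686900 21958819/32686900]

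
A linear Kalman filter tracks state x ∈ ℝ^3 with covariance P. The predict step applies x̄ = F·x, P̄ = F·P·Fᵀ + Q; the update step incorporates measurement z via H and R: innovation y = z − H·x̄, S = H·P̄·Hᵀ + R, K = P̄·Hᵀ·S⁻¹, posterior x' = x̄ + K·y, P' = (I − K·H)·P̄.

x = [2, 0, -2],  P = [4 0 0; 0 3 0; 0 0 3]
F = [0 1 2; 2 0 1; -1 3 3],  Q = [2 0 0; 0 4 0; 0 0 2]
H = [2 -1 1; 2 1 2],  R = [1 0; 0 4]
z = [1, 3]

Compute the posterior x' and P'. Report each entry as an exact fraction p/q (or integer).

x̄ = F·x = [-4, 2, -8]
P̄ = F·P·Fᵀ + Q = [17 6 27; 6 23 1; 27 1 60]
y = z − H·x̄ = [19, 25]
S = H·P̄·Hᵀ + R = [234 326; 326 579]
K = P̄·Hᵀ·S⁻¹ = [1201/29210 2033/14605; -8926/14605 5959/14605; 8377/29210 2056/14605]
x' = x̄ + K·y = [7629/29210, 8591/14605, 28283/29210]
P' = (I − K·H)·P̄ = [48311/29210 18414/14605 -58593/29210; 18414/14605 26172/14605 -19582/14605; -58593/29210 -19582/14605 86399/29210]

x' = [7629/29210, 8591/14605, 28283/29210]
P' = [48311/29210 18414/14605 -58593/29210; 18414/14605 26172/14605 -19582/14605; -58593/29210 -19582/14605 86399/29210]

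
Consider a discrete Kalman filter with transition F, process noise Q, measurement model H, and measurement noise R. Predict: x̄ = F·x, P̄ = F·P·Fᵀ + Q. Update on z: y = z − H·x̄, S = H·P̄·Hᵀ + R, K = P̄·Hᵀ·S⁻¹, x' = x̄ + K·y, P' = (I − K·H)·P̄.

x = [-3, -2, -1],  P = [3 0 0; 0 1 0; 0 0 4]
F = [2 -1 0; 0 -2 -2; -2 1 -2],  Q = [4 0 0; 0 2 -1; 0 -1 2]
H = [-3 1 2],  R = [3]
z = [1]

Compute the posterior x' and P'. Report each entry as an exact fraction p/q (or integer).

x' = [61/166, 295/83, -53/83]
P' = [947/166 691/83 346/83; 691/83 1532/83 281/83; 346/83 281/83 407/83]

x̄ = F·x = [-4, 6, 6]
P̄ = F·P·Fᵀ + Q = [17 2 -13; 2 22 13; -13 13 31]
y = z − H·x̄ = [-29]
S = H·P̄·Hᵀ + R = [498]
K = P̄·Hᵀ·S⁻¹ = [-25/166; 7/83; 19/83]
x' = x̄ + K·y = [61/166, 295/83, -53/83]
P' = (I − K·H)·P̄ = [947/166 691/83 346/83; 691/83 1532/83 281/83; 346/83 281/83 407/83]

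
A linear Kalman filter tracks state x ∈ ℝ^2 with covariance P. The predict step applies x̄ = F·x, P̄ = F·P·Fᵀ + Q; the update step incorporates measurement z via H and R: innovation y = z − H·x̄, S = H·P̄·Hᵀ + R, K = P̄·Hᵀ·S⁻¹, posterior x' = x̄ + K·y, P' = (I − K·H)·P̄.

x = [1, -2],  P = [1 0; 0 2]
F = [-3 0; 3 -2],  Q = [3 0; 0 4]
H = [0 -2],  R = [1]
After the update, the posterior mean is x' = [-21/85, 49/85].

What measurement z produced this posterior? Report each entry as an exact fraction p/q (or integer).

z = [-1]

x̄ = F·x = [-3, 7]
P̄ = F·P·Fᵀ + Q = [12 -9; -9 21]
S = H·P̄·Hᵀ + R = [85]
K = P̄·Hᵀ·S⁻¹ = [18/85; -42/85]
x' − x̄ = [234/85, -546/85] = K·y
y = (KᵀK)⁻¹·Kᵀ·(x' − x̄) = [13]
z = y + H·x̄ = [13] + [-14] = [-1]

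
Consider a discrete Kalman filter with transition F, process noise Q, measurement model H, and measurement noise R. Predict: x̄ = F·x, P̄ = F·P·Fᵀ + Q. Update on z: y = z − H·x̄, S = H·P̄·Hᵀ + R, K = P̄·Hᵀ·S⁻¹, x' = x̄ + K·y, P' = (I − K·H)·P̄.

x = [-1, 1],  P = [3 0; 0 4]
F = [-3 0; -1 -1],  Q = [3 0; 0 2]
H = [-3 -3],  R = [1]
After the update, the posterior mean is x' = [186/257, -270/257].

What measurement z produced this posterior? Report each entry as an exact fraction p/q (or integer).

x̄ = F·x = [3, 0]
P̄ = F·P·Fᵀ + Q = [30 9; 9 9]
S = H·P̄·Hᵀ + R = [514]
K = P̄·Hᵀ·S⁻¹ = [-117/514; -27/257]
x' − x̄ = [-585/257, -270/257] = K·y
y = (KᵀK)⁻¹·Kᵀ·(x' − x̄) = [10]
z = y + H·x̄ = [10] + [-9] = [1]

z = [1]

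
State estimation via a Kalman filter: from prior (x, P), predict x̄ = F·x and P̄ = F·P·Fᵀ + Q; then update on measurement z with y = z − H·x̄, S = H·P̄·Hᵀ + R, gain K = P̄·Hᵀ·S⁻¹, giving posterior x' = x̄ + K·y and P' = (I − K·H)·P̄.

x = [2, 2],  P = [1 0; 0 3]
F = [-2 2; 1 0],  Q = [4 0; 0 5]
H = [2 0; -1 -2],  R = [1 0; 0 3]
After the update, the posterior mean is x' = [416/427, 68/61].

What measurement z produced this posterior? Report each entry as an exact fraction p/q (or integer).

z = [2, -3]

x̄ = F·x = [0, 2]
P̄ = F·P·Fᵀ + Q = [20 -2; -2 6]
S = H·P̄·Hᵀ + R = [81 -32; -32 39]
K = P̄·Hᵀ·S⁻¹ = [1048/2135 -16/2135; -68/305 -134/305]
x' − x̄ = [416/427, -54/61] = K·y
y = (KᵀK)⁻¹·Kᵀ·(x' − x̄) = [2, 1]
z = y + H·x̄ = [2, 1] + [0, -4] = [2, -3]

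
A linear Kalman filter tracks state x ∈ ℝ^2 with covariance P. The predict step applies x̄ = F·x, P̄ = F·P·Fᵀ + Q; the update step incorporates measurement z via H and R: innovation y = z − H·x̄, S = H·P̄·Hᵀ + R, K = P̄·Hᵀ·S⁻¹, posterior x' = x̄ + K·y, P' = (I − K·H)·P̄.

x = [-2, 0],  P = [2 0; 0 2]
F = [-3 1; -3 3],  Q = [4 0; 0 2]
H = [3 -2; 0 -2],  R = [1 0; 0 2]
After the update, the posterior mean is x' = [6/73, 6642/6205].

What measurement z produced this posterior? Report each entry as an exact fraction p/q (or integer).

x̄ = F·x = [6, 6]
P̄ = F·P·Fᵀ + Q = [24 24; 24 38]
S = H·P̄·Hᵀ + R = [81 8; 8 154]
K = P̄·Hᵀ·S⁻¹ = [24/73 -24/73; -4/6205 -3062/6205]
x' − x̄ = [-432/73, -30588/6205] = K·y
y = (KᵀK)⁻¹·Kᵀ·(x' − x̄) = [-8, 10]
z = y + H·x̄ = [-8, 10] + [6, -12] = [-2, -2]

z = [-2, -2]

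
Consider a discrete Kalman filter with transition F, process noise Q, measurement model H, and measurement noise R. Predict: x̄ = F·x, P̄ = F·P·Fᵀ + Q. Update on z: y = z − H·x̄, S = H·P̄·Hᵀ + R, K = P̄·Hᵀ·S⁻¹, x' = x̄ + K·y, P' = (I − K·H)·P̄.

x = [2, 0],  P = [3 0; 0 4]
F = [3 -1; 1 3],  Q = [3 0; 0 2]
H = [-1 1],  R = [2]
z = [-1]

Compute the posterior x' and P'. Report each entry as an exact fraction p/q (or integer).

x' = [387/83, 298/83]
P' = [1453/83 1379/83; 1379/83 1467/83]

x̄ = F·x = [6, 2]
P̄ = F·P·Fᵀ + Q = [34 -3; -3 41]
y = z − H·x̄ = [3]
S = H·P̄·Hᵀ + R = [83]
K = P̄·Hᵀ·S⁻¹ = [-37/83; 44/83]
x' = x̄ + K·y = [387/83, 298/83]
P' = (I − K·H)·P̄ = [1453/83 1379/83; 1379/83 1467/83]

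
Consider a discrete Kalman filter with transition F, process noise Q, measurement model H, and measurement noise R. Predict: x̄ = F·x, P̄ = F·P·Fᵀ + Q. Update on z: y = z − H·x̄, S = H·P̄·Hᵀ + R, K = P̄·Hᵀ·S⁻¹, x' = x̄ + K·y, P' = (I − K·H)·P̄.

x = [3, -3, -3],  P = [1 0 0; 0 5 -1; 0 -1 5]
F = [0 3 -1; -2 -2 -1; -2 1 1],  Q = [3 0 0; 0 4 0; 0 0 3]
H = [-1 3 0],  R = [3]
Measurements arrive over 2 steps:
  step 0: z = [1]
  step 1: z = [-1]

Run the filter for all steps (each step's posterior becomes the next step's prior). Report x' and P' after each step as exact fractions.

step 0: x' = [-968/467, -153/467, -5156/467], P' = [10392/467 3333/467 -456/467; 3333/467 1222/467 -184/467; -456/467 -184/467 5981/467]
step 1: x' = [2984282/214757, 927666/214757, -2942431/214757], P' = [20107581/859028 1654203/214757 -4210998/214757; 1654203/214757 615727/214757 -1367497/214757; -4210998/214757 -1367497/214757 6405884/214757]

step 0: x̄ = F·x = [-6, 3, -12]
step 0: P̄ = F·P·Fᵀ + Q = [59 -24 8; -24 29 -8; 8 -8 15]
step 0: y = z − H·x̄ = [-14]
step 0: S = H·P̄·Hᵀ + R = [467]
step 0: K = P̄·Hᵀ·S⁻¹ = [-131/467; 111/467; -32/467]
step 0: x' = x̄ + K·y = [-968/467, -153/467, -5156/467]
step 0: P' = (I − K·H)·P̄ = [10392/467 3333/467 -456/467; 3333/467 1222/467 -184/467; -456/467 -184/467 5981/467]
step 1: x̄ = F·x = [4697/467, 7398/467, -3373/467]
step 1: P̄ = F·P·Fᵀ + Q = [19484/467 -22077/467 -23593/467; -22077/467 78409/467 40361/467; -23593/467 40361/467 38296/467]
step 1: y = z − H·x̄ = [-17964/467]
step 1: S = H·P̄·Hᵀ + R = [859028/467]
step 1: K = P̄·Hᵀ·S⁻¹ = [-85715/859028; 64326/214757; 36169/214757]
step 1: x' = x̄ + K·y = [2984282/214757, 927666/214757, -2942431/214757]
step 1: P' = (I − K·H)·P̄ = [20107581/859028 1654203/214757 -4210998/214757; 1654203/214757 615727/214757 -1367497/214757; -4210998/214757 -1367497/214757 6405884/214757]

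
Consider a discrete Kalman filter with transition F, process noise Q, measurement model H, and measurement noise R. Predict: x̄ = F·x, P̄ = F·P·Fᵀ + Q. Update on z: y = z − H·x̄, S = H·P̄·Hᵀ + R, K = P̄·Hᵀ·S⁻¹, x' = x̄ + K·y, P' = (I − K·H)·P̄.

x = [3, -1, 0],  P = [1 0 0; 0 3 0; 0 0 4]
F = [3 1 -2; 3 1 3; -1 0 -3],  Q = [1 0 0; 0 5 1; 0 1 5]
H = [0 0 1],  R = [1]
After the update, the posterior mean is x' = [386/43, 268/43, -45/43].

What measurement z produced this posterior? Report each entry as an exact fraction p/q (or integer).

x̄ = F·x = [8, 8, -3]
P̄ = F·P·Fᵀ + Q = [29 -12 21; -12 53 -38; 21 -38 42]
S = H·P̄·Hᵀ + R = [43]
K = P̄·Hᵀ·S⁻¹ = [21/43; -38/43; 42/43]
x' − x̄ = [42/43, -76/43, 84/43] = K·y
y = (KᵀK)⁻¹·Kᵀ·(x' − x̄) = [2]
z = y + H·x̄ = [2] + [-3] = [-1]

z = [-1]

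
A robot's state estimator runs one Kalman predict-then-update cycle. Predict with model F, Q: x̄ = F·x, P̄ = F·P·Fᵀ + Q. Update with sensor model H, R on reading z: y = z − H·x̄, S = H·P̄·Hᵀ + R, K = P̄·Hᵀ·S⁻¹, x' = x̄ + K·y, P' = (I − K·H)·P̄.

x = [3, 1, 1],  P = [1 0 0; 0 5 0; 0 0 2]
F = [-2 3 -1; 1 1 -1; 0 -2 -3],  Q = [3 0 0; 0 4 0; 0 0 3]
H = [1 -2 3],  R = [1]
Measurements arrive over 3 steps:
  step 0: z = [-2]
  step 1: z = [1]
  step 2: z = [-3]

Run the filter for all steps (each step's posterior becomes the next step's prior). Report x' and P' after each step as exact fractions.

step 0: x' = [-592/79, 465/316, 881/316], P' = [3690/79 933/79 -612/79; 933/79 3351/316 983/316; -612/79 983/316 1507/316]
step 1: x' = [8352141/502483, -4490811/502483, -5610499/502483], P' = [49476976/502483 -31086478/502483 -37214738/502483; -31086478/502483 22355779/502483 25235008/502483; -37214738/502483 25235008/502483 29262743/502483]
step 2: x' = [-2396016188/205069579, 2912130093/410139158, 3131578107/410139158], P' = [18790770859/205069579 -11291408875/205069579 -13827258638/205069579; -11291408875/205069579 63188136549/1640556632 72326957203/1640556632; -13827258638/205069579 72326957203/1640556632 85429795349/1640556632]

step 0: x̄ = F·x = [-4, 3, -5]
step 0: P̄ = F·P·Fᵀ + Q = [54 15 -24; 15 12 -4; -24 -4 41]
step 0: y = z − H·x̄ = [23]
step 0: S = H·P̄·Hᵀ + R = [316]
step 0: K = P̄·Hᵀ·S⁻¹ = [-12/79; -21/316; 107/316]
step 0: x' = x̄ + K·y = [-592/79, 465/316, 881/316]
step 0: P' = (I − K·H)·P̄ = [3690/79 933/79 -612/79; 933/79 3351/316 983/316; -612/79 983/316 1507/316]
step 1: x̄ = F·x = [2625/158, -696/79, -3573/316]
step 1: P̄ = F·P·Fᵀ + Q = [7795/79 -5152/79 -11113/158; -5152/79 7819/79 -821/79; -11113/158 -821/79 39711/316]
step 1: y = z − H·x̄ = [217/316]
step 1: S = H·P̄·Hᵀ + R = [502483/316]
step 1: K = P̄·Hᵀ·S⁻¹ = [5718/502483; -93012/502483; 103475/502483]
step 1: x' = x̄ + K·y = [8352141/502483, -4490811/502483, -5610499/502483]
step 1: P' = (I − K·H)·P̄ = [49476976/502483 -31086478/502483 -37214738/502483; -31086478/502483 22355779/502483 25235008/502483; -37214738/502483 25235008/502483 29262743/502483]
step 2: x̄ = F·x = [-24566216/502483, 9471829/502483, 25813119/502483]
step 2: P̄ = F·P·Fᵀ + Q = [502648843/502483 -171865120/502483 -570625841/502483; -171865120/502483 64891934/502483 191658833/502483; -570625841/502483 191658833/502483 657115348/502483]
step 2: y = z − H·x̄ = [-35436932/502483]
step 2: S = H·P̄·Hᵀ + R = [1640556632/502483]
step 2: K = P̄·Hᵀ·S⁻¹ = [-108187305/205069579; 273327511/1640556632; 1017402537/1640556632]
step 2: x' = x̄ + K·y = [-2396016188/205069579, 2912130093/410139158, 3131578107/410139158]
step 2: P' = (I − K·H)·P̄ = [18790770859/205069579 -11291408875/205069579 -13827258638/205069579; -11291408875/205069579 63188136549/1640556632 72326957203/1640556632; -13827258638/205069579 72326957203/1640556632 85429795349/1640556632]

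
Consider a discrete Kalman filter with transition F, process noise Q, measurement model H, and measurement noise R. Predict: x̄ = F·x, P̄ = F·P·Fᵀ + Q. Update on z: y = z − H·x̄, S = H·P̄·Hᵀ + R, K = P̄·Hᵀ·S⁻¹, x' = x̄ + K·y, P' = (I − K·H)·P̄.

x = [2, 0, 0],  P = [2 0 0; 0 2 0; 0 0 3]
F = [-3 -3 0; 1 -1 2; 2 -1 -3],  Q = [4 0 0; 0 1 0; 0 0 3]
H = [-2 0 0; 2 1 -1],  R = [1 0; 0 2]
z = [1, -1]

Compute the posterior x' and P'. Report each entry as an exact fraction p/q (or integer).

x' = [-7052/13403, 32635/13403, 32336/13403]
P' = [3284/13403 -2494/13403 3902/13403; -2494/13403 92450/13403 78124/13403; 3902/13403 78124/13403 102408/13403]

x̄ = F·x = [-6, 2, 4]
P̄ = F·P·Fᵀ + Q = [40 0 -6; 0 17 -12; -6 -12 40]
y = z − H·x̄ = [-11, 13]
S = H·P̄·Hᵀ + R = [161 -172; -172 267]
K = P̄·Hᵀ·S⁻¹ = [-6568/13403 86/13403; 4988/13403 4669/13403; -7804/13403 -8240/13403]
x' = x̄ + K·y = [-7052/13403, 32635/13403, 32336/13403]
P' = (I − K·H)·P̄ = [3284/13403 -2494/13403 3902/13403; -2494/13403 92450/13403 78124/13403; 3902/13403 78124/13403 102408/13403]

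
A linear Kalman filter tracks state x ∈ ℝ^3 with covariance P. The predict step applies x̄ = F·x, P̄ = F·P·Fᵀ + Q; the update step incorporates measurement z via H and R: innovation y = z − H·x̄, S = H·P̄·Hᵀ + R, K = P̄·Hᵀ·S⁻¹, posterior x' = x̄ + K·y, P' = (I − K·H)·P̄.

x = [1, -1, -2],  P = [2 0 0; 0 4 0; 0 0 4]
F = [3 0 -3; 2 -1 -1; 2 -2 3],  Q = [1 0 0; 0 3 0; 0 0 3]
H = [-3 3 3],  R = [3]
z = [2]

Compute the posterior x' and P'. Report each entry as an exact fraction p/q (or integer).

x̄ = F·x = [9, 5, -2]
P̄ = F·P·Fᵀ + Q = [55 24 -24; 24 19 4; -24 4 63]
y = z − H·x̄ = [20]
S = H·P̄·Hᵀ + R = [1308]
K = P̄·Hᵀ·S⁻¹ = [-55/436; -1/436; 91/436]
x' = x̄ + K·y = [706/109, 540/109, 237/109]
P' = (I − K·H)·P̄ = [14905/436 10299/436 4551/436; 10299/436 8281/436 2017/436; 4551/436 2017/436 2625/436]

x' = [706/109, 540/109, 237/109]
P' = [14905/436 10299/436 4551/436; 10299/436 8281/436 2017/436; 4551/436 2017/436 2625/436]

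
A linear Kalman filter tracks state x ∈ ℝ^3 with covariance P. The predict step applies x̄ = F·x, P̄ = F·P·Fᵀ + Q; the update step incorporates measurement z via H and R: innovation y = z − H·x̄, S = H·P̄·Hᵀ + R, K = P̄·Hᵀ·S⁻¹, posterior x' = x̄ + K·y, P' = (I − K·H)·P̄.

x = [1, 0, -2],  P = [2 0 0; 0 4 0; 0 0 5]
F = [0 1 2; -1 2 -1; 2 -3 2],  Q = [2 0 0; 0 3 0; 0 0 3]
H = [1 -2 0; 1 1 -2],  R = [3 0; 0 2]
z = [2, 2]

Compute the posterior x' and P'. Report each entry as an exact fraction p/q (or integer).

x' = [4120/4149, -1165/4149, -2392/4149]
P' = [25310/4149 8986/4149 16000/4149; 8986/4149 5606/4149 6674/4149; 16000/4149 6674/4149 12503/4149]

x̄ = F·x = [-4, 1, -2]
P̄ = F·P·Fᵀ + Q = [26 -2 8; -2 26 -38; 8 -38 67]
y = z − H·x̄ = [8, 1]
S = H·P̄·Hᵀ + R = [141 -192; -192 438]
K = P̄·Hᵀ·S⁻¹ = [2446/4149 1148/4149; -742/4149 622/4149; 884/4149 -1166/4149]
x' = x̄ + K·y = [4120/4149, -1165/4149, -2392/4149]
P' = (I − K·H)·P̄ = [25310/4149 8986/4149 16000/4149; 8986/4149 5606/4149 6674/4149; 16000/4149 6674/4149 12503/4149]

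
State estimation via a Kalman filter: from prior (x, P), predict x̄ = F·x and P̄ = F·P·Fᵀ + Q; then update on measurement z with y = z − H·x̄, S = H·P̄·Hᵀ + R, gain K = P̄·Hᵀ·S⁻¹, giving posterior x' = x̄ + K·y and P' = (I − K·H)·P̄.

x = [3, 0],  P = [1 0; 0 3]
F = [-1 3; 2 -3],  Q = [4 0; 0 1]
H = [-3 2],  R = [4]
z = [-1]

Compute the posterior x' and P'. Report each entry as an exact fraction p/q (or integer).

x' = [271/192, 643/384]
P' = [215/192 491/384; 491/384 1775/768]

x̄ = F·x = [-3, 6]
P̄ = F·P·Fᵀ + Q = [32 -29; -29 32]
y = z − H·x̄ = [-22]
S = H·P̄·Hᵀ + R = [768]
K = P̄·Hᵀ·S⁻¹ = [-77/384; 151/768]
x' = x̄ + K·y = [271/192, 643/384]
P' = (I − K·H)·P̄ = [215/192 491/384; 491/384 1775/768]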